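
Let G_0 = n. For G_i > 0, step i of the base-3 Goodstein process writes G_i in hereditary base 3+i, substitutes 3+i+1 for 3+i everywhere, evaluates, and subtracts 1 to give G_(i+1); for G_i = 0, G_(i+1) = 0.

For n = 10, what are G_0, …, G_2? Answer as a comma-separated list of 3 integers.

10, 16, 24

base 3: 10 = 3^2 + 1; at 4: 4^2 + 1 = 17; next = 16
base 4: 16 = 4^2; at 5: 5^2 = 25; next = 24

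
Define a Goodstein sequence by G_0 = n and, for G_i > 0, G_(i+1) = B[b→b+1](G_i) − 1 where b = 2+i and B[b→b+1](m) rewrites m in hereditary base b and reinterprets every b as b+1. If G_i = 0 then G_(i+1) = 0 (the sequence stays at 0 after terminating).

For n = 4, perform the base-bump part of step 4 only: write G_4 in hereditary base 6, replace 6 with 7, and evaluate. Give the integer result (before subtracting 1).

110

G_0 = 4. HB_2(4) = 2^2. Bump = 27. G_1 = 26.
G_1 = 26. HB_3(26) = 2·3^2 + 2·3 + 2. Bump = 42. G_2 = 41.
G_2 = 41. HB_4(41) = 2·4^2 + 2·4 + 1. Bump = 61. G_3 = 60.
G_3 = 60. HB_5(60) = 2·5^2 + 2·5. Bump = 84. G_4 = 83.
G_4 = 83. HB_6(83) = 2·6^2 + 6 + 5. Bump = 110. G_5 = 109.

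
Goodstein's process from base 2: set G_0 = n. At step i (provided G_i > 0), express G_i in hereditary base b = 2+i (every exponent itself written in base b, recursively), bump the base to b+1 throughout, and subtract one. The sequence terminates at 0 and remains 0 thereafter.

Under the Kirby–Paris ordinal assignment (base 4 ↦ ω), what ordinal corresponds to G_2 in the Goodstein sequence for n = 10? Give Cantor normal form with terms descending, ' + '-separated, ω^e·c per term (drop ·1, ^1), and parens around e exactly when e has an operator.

ω^(ω + 1) + 1

(0) 10|_2 = 2^(2 + 1) + 2 ↦ 3^(3 + 1) + 3|_3 = 84 ⇒ 83
(1) 83|_3 = 3^(3 + 1) + 2 ↦ 4^(4 + 1) + 2|_4 = 1026 ⇒ 1025
(2) 1025|_4 = 4^(4 + 1) + 1 ↦ 5^(5 + 1) + 1|_5 = 15626 ⇒ 15625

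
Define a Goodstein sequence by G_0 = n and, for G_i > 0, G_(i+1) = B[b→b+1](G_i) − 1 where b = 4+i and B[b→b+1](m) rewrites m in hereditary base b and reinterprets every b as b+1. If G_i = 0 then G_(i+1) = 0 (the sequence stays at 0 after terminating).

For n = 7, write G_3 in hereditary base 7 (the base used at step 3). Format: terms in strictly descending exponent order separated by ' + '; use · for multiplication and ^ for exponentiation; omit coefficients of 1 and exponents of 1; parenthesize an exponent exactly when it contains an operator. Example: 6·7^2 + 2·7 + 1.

7

step 0: 7 = 4 + 3; sub 5 for 4: 5 + 3; = 8; G_1 = 8−1 = 7
step 1: 7 = 5 + 2; sub 6 for 5: 6 + 2; = 8; G_2 = 8−1 = 7
step 2: 7 = 6 + 1; sub 7 for 6: 7 + 1; = 8; G_3 = 8−1 = 7
step 3: 7 = 7; sub 8 for 7: 8; = 8; G_4 = 8−1 = 7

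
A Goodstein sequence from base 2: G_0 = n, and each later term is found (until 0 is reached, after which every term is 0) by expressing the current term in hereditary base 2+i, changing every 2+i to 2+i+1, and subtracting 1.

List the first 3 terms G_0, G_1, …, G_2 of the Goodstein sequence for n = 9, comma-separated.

9, 81, 1023

G_0 = 9. HB_2(9) = 2^(2 + 1) + 1. Bump = 82. G_1 = 81.
G_1 = 81. HB_3(81) = 3^(3 + 1). Bump = 1024. G_2 = 1023.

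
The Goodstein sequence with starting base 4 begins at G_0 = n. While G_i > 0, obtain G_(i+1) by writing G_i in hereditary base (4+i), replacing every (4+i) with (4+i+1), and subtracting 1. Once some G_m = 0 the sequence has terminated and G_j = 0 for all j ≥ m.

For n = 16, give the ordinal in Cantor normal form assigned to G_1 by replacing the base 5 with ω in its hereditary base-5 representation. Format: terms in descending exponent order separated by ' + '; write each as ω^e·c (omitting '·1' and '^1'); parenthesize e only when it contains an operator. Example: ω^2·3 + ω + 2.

ω·4 + 4

16 —HB4→ 4^2 —bump→ 5^2 = 25 —(−1)→ 24
24 —HB5→ 4·5 + 4 —bump→ 4·6 + 4 = 28 —(−1)→ 27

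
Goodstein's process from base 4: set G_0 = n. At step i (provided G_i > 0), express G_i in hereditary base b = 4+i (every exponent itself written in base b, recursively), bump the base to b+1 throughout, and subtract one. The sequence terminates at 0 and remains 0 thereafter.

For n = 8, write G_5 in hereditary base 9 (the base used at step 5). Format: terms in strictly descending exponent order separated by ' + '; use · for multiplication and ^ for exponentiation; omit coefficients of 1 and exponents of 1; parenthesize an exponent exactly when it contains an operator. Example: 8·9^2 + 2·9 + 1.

G_0 = 8. HB_4(8) = 2·4. Bump = 10. G_1 = 9.
G_1 = 9. HB_5(9) = 5 + 4. Bump = 10. G_2 = 9.
G_2 = 9. HB_6(9) = 6 + 3. Bump = 10. G_3 = 9.
G_3 = 9. HB_7(9) = 7 + 2. Bump = 10. G_4 = 9.
G_4 = 9. HB_8(9) = 8 + 1. Bump = 10. G_5 = 9.
G_5 = 9. HB_9(9) = 9. Bump = 10. G_6 = 9.

9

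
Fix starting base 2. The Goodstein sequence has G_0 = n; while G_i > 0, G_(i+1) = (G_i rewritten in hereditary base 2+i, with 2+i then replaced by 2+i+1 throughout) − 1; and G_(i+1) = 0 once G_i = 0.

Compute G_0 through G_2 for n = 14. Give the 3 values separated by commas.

i=0: 14 = 2^(2 + 1) + 2^2 + 2 (b=2); 2→3: 3^(3 + 1) + 3^3 + 3 = 111; 111−1 = 110
i=1: 110 = 3^(3 + 1) + 3^3 + 2 (b=3); 3→4: 4^(4 + 1) + 4^4 + 2 = 1282; 1282−1 = 1281

14, 110, 1281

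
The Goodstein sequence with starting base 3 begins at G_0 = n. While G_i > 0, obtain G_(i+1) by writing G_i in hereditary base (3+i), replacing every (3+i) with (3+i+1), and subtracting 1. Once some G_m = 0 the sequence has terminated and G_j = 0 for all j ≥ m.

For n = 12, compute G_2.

[0] 12 ≡ 3^2 + 3 (base 3). Lift 4: 20. −1: 19.
[1] 19 ≡ 4^2 + 3 (base 4). Lift 5: 28. −1: 27.
[2] 27 ≡ 5^2 + 2 (base 5). Lift 6: 38. −1: 37.

27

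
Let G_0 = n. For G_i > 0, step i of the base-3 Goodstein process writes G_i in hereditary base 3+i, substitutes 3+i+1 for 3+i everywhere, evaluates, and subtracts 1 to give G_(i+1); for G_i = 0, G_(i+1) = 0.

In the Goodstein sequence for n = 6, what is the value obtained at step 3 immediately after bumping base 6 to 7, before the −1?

8

base 3: 6 = 2·3; at 4: 2·4 = 8; next = 7
base 4: 7 = 4 + 3; at 5: 5 + 3 = 8; next = 7
base 5: 7 = 5 + 2; at 6: 6 + 2 = 8; next = 7
base 6: 7 = 6 + 1; at 7: 7 + 1 = 8; next = 7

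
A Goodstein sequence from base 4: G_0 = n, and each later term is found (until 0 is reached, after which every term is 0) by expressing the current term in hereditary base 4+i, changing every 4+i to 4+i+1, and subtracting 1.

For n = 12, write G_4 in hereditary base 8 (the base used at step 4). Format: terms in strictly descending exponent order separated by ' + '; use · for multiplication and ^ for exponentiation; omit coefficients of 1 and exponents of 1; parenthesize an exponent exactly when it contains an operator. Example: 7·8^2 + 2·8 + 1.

12 —HB4→ 3·4 —bump→ 3·5 = 15 —(−1)→ 14
14 —HB5→ 2·5 + 4 —bump→ 2·6 + 4 = 16 —(−1)→ 15
15 —HB6→ 2·6 + 3 —bump→ 2·7 + 3 = 17 —(−1)→ 16
16 —HB7→ 2·7 + 2 —bump→ 2·8 + 2 = 18 —(−1)→ 17
17 —HB8→ 2·8 + 1 —bump→ 2·9 + 1 = 19 —(−1)→ 18

2·8 + 1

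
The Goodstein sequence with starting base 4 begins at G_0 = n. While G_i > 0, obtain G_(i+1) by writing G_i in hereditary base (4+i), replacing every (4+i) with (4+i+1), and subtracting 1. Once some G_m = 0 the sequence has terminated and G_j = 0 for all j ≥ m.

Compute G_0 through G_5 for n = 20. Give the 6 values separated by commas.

20, 29, 39, 51, 65, 81

base 4: 20 = 4^2 + 4; at 5: 5^2 + 5 = 30; next = 29
base 5: 29 = 5^2 + 4; at 6: 6^2 + 4 = 40; next = 39
base 6: 39 = 6^2 + 3; at 7: 7^2 + 3 = 52; next = 51
base 7: 51 = 7^2 + 2; at 8: 8^2 + 2 = 66; next = 65
base 8: 65 = 8^2 + 1; at 9: 9^2 + 1 = 82; next = 81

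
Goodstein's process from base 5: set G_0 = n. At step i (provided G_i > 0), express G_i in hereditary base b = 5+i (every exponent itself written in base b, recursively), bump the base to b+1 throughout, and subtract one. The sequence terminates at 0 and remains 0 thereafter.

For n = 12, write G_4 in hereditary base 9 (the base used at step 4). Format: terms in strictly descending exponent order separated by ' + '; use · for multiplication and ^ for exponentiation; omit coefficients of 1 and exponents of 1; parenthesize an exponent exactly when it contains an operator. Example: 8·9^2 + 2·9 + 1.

9 + 6

G_0 = 12. HB_5(12) = 2·5 + 2. Bump = 14. G_1 = 13.
G_1 = 13. HB_6(13) = 2·6 + 1. Bump = 15. G_2 = 14.
G_2 = 14. HB_7(14) = 2·7. Bump = 16. G_3 = 15.
G_3 = 15. HB_8(15) = 8 + 7. Bump = 16. G_4 = 15.
G_4 = 15. HB_9(15) = 9 + 6. Bump = 16. G_5 = 15.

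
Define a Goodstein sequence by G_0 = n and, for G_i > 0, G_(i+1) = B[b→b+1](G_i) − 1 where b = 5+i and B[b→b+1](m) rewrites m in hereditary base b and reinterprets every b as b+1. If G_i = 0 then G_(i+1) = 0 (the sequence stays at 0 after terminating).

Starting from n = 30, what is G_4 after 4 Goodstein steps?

(0) 30|_5 = 5^2 + 5 ↦ 6^2 + 6|_6 = 42 ⇒ 41
(1) 41|_6 = 6^2 + 5 ↦ 7^2 + 5|_7 = 54 ⇒ 53
(2) 53|_7 = 7^2 + 4 ↦ 8^2 + 4|_8 = 68 ⇒ 67
(3) 67|_8 = 8^2 + 3 ↦ 9^2 + 3|_9 = 84 ⇒ 83

83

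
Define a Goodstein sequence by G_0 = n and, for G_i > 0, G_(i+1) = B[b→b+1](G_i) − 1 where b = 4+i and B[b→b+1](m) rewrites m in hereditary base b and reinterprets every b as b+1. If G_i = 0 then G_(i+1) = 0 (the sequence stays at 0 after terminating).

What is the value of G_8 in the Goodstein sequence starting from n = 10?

step 0: 10 = 2·4 + 2; sub 5 for 4: 2·5 + 2; = 12; G_1 = 12−1 = 11
step 1: 11 = 2·5 + 1; sub 6 for 5: 2·6 + 1; = 13; G_2 = 13−1 = 12
step 2: 12 = 2·6; sub 7 for 6: 2·7; = 14; G_3 = 14−1 = 13
step 3: 13 = 7 + 6; sub 8 for 7: 8 + 6; = 14; G_4 = 14−1 = 13
step 4: 13 = 8 + 5; sub 9 for 8: 9 + 5; = 14; G_5 = 14−1 = 13
step 5: 13 = 9 + 4; sub 10 for 9: 10 + 4; = 14; G_6 = 14−1 = 13
step 6: 13 = 10 + 3; sub 11 for 10: 11 + 3; = 14; G_7 = 14−1 = 13
step 7: 13 = 11 + 2; sub 12 for 11: 12 + 2; = 14; G_8 = 14−1 = 13

13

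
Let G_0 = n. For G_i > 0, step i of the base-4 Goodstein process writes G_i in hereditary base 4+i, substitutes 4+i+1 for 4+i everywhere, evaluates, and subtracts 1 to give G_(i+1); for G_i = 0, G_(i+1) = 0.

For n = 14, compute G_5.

22

14 —HB4→ 3·4 + 2 —bump→ 3·5 + 2 = 17 —(−1)→ 16
16 —HB5→ 3·5 + 1 —bump→ 3·6 + 1 = 19 —(−1)→ 18
18 —HB6→ 3·6 —bump→ 3·7 = 21 —(−1)→ 20
20 —HB7→ 2·7 + 6 —bump→ 2·8 + 6 = 22 —(−1)→ 21
21 —HB8→ 2·8 + 5 —bump→ 2·9 + 5 = 23 —(−1)→ 22
22 —HB9→ 2·9 + 4 —bump→ 2·10 + 4 = 24 —(−1)→ 23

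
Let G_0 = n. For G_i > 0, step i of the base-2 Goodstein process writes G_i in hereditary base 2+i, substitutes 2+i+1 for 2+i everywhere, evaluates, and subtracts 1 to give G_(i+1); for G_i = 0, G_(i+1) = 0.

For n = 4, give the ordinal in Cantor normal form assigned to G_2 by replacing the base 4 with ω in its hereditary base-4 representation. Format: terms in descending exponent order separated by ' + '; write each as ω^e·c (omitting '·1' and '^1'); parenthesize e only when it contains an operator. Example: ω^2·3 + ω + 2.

ω^2·2 + ω·2 + 1

i=0: 4 = 2^2 (b=2); 2→3: 3^3 = 27; 27−1 = 26
i=1: 26 = 2·3^2 + 2·3 + 2 (b=3); 3→4: 2·4^2 + 2·4 + 2 = 42; 42−1 = 41
i=2: 41 = 2·4^2 + 2·4 + 1 (b=4); 4→5: 2·5^2 + 2·5 + 1 = 61; 61−1 = 60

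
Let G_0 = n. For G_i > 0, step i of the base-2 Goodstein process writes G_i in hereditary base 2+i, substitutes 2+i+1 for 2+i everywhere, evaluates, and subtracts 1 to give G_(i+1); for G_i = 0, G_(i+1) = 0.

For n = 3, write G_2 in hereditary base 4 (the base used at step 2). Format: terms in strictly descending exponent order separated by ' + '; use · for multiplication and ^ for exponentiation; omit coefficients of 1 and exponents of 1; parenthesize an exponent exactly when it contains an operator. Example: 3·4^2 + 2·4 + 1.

(0) 3|_2 = 2 + 1 ↦ 3 + 1|_3 = 4 ⇒ 3
(1) 3|_3 = 3 ↦ 4|_4 = 4 ⇒ 3
(2) 3|_4 = 3 ↦ 3|_5 = 3 ⇒ 2

3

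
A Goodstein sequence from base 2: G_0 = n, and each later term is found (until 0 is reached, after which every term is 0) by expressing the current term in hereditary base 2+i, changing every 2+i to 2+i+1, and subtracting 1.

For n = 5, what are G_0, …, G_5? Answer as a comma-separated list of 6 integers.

5 —HB2→ 2^2 + 1 —bump→ 3^3 + 1 = 28 —(−1)→ 27
27 —HB3→ 3^3 —bump→ 4^4 = 256 —(−1)→ 255
255 —HB4→ 3·4^3 + 3·4^2 + 3·4 + 3 —bump→ 3·5^3 + 3·5^2 + 3·5 + 3 = 468 —(−1)→ 467
467 —HB5→ 3·5^3 + 3·5^2 + 3·5 + 2 —bump→ 3·6^3 + 3·6^2 + 3·6 + 2 = 776 —(−1)→ 775
775 —HB6→ 3·6^3 + 3·6^2 + 3·6 + 1 —bump→ 3·7^3 + 3·7^2 + 3·7 + 1 = 1198 —(−1)→ 1197

5, 27, 255, 467, 775, 1197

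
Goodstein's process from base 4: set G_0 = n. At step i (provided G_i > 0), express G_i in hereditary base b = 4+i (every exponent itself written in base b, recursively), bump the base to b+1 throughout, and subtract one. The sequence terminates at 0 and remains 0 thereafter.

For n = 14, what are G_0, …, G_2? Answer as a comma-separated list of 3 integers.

G_0=14  [base 4] 3·4 + 2  →[4↦5]→  3·5 + 2 = 17  −1 ⇒ G_1=16
G_1=16  [base 5] 3·5 + 1  →[5↦6]→  3·6 + 1 = 19  −1 ⇒ G_2=18

14, 16, 18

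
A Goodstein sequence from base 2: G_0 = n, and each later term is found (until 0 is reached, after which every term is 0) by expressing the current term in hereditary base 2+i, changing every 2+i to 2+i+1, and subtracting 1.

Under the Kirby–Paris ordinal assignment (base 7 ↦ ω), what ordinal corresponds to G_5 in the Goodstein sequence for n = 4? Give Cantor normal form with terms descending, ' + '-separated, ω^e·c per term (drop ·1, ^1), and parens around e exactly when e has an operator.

ω^2·2 + ω + 4

base 2: 4 = 2^2; at 3: 3^3 = 27; next = 26
base 3: 26 = 2·3^2 + 2·3 + 2; at 4: 2·4^2 + 2·4 + 2 = 42; next = 41
base 4: 41 = 2·4^2 + 2·4 + 1; at 5: 2·5^2 + 2·5 + 1 = 61; next = 60
base 5: 60 = 2·5^2 + 2·5; at 6: 2·6^2 + 2·6 = 84; next = 83
base 6: 83 = 2·6^2 + 6 + 5; at 7: 2·7^2 + 7 + 5 = 110; next = 109
base 7: 109 = 2·7^2 + 7 + 4; at 8: 2·8^2 + 8 + 4 = 140; next = 139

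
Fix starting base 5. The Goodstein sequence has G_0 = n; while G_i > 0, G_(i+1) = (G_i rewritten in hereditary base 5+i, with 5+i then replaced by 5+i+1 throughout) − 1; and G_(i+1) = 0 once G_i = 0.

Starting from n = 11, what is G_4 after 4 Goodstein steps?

base 5: 11 = 2·5 + 1; at 6: 2·6 + 1 = 13; next = 12
base 6: 12 = 2·6; at 7: 2·7 = 14; next = 13
base 7: 13 = 7 + 6; at 8: 8 + 6 = 14; next = 13
base 8: 13 = 8 + 5; at 9: 9 + 5 = 14; next = 13
base 9: 13 = 9 + 4; at 10: 10 + 4 = 14; next = 13

13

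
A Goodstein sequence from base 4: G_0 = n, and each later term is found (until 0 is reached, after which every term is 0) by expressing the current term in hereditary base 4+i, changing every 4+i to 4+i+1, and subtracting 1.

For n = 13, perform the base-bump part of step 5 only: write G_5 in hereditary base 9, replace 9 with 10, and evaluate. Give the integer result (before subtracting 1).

22

13 —HB4→ 3·4 + 1 —bump→ 3·5 + 1 = 16 —(−1)→ 15
15 —HB5→ 3·5 —bump→ 3·6 = 18 —(−1)→ 17
17 —HB6→ 2·6 + 5 —bump→ 2·7 + 5 = 19 —(−1)→ 18
18 —HB7→ 2·7 + 4 —bump→ 2·8 + 4 = 20 —(−1)→ 19
19 —HB8→ 2·8 + 3 —bump→ 2·9 + 3 = 21 —(−1)→ 20
20 —HB9→ 2·9 + 2 —bump→ 2·10 + 2 = 22 —(−1)→ 21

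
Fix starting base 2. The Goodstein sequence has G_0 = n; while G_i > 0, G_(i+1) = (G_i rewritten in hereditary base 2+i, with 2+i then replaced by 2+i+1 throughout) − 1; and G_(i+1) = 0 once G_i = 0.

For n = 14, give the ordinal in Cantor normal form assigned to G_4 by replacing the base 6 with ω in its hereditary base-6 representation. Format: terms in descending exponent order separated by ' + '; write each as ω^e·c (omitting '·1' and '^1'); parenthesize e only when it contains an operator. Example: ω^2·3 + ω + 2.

(0) 14|_2 = 2^(2 + 1) + 2^2 + 2 ↦ 3^(3 + 1) + 3^3 + 3|_3 = 111 ⇒ 110
(1) 110|_3 = 3^(3 + 1) + 3^3 + 2 ↦ 4^(4 + 1) + 4^4 + 2|_4 = 1282 ⇒ 1281
(2) 1281|_4 = 4^(4 + 1) + 4^4 + 1 ↦ 5^(5 + 1) + 5^5 + 1|_5 = 18751 ⇒ 18750
(3) 18750|_5 = 5^(5 + 1) + 5^5 ↦ 6^(6 + 1) + 6^6|_6 = 326592 ⇒ 326591
(4) 326591|_6 = 6^(6 + 1) + 5·6^5 + 5·6^4 + 5·6^3 + 5·6^2 + 5·6 + 5 ↦ 7^(7 + 1) + 5·7^5 + 5·7^4 + 5·7^3 + 5·7^2 + 5·7 + 5|_7 = 5862841 ⇒ 5862840

ω^(ω + 1) + ω^5·5 + ω^4·5 + ω^3·5 + ω^2·5 + ω·5 + 5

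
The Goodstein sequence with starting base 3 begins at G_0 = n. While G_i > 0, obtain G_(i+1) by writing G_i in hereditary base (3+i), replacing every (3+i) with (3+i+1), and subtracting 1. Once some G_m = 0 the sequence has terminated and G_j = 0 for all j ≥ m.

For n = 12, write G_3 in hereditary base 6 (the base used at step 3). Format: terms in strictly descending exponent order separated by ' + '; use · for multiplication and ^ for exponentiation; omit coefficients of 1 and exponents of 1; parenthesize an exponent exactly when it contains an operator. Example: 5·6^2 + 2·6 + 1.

step 0: 12 = 3^2 + 3; sub 4 for 3: 4^2 + 4; = 20; G_1 = 20−1 = 19
step 1: 19 = 4^2 + 3; sub 5 for 4: 5^2 + 3; = 28; G_2 = 28−1 = 27
step 2: 27 = 5^2 + 2; sub 6 for 5: 6^2 + 2; = 38; G_3 = 38−1 = 37
step 3: 37 = 6^2 + 1; sub 7 for 6: 7^2 + 1; = 50; G_4 = 50−1 = 49

6^2 + 1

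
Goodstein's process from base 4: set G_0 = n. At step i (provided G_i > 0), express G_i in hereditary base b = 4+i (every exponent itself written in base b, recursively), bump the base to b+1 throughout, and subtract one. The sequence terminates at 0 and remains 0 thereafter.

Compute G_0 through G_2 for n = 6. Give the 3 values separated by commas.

G_0 = 6. HB_4(6) = 4 + 2. Bump = 7. G_1 = 6.
G_1 = 6. HB_5(6) = 5 + 1. Bump = 7. G_2 = 6.

6, 6, 6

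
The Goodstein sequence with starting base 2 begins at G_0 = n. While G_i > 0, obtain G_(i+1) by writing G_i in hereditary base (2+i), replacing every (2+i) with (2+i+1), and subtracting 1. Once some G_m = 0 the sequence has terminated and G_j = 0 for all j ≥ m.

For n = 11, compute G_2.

G_0 = 11. HB_2(11) = 2^(2 + 1) + 2 + 1. Bump = 85. G_1 = 84.
G_1 = 84. HB_3(84) = 3^(3 + 1) + 3. Bump = 1028. G_2 = 1027.
G_2 = 1027. HB_4(1027) = 4^(4 + 1) + 3. Bump = 15628. G_3 = 15627.

1027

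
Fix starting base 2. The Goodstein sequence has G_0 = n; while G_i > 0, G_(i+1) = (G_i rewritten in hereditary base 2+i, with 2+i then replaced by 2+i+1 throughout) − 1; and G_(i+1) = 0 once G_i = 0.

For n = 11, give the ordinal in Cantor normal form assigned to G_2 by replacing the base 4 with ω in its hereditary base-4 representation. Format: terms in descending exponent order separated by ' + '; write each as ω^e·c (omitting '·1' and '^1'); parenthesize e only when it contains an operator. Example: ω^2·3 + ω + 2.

base 2: 11 = 2^(2 + 1) + 2 + 1; at 3: 3^(3 + 1) + 3 + 1 = 85; next = 84
base 3: 84 = 3^(3 + 1) + 3; at 4: 4^(4 + 1) + 4 = 1028; next = 1027
base 4: 1027 = 4^(4 + 1) + 3; at 5: 5^(5 + 1) + 3 = 15628; next = 15627

ω^(ω + 1) + 3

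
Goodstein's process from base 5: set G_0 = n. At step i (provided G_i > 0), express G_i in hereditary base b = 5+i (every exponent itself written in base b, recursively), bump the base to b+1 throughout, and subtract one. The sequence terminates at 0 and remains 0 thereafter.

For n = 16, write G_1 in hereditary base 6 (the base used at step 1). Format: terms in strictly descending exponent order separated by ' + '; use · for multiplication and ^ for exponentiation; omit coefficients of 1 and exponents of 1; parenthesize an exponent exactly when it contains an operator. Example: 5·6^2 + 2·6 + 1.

3·6

(0) 16|_5 = 3·5 + 1 ↦ 3·6 + 1|_6 = 19 ⇒ 18
(1) 18|_6 = 3·6 ↦ 3·7|_7 = 21 ⇒ 20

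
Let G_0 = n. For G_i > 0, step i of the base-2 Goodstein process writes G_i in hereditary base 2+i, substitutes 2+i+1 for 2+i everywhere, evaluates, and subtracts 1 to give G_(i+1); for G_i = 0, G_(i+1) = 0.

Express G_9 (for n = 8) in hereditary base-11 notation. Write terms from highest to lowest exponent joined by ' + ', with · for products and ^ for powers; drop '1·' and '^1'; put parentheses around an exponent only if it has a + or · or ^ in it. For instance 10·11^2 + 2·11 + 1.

[0] 8 ≡ 2^(2 + 1) (base 2). Lift 3: 81. −1: 80.
[1] 80 ≡ 2·3^3 + 2·3^2 + 2·3 + 2 (base 3). Lift 4: 554. −1: 553.
[2] 553 ≡ 2·4^4 + 2·4^2 + 2·4 + 1 (base 4). Lift 5: 6311. −1: 6310.
[3] 6310 ≡ 2·5^5 + 2·5^2 + 2·5 (base 5). Lift 6: 93396. −1: 93395.
[4] 93395 ≡ 2·6^6 + 2·6^2 + 6 + 5 (base 6). Lift 7: 1647196. −1: 1647195.
[5] 1647195 ≡ 2·7^7 + 2·7^2 + 7 + 4 (base 7). Lift 8: 33554572. −1: 33554571.
[6] 33554571 ≡ 2·8^8 + 2·8^2 + 8 + 3 (base 8). Lift 9: 774841152. −1: 774841151.
[7] 774841151 ≡ 2·9^9 + 2·9^2 + 9 + 2 (base 9). Lift 10: 20000000212. −1: 20000000211.
[8] 20000000211 ≡ 2·10^10 + 2·10^2 + 10 + 1 (base 10). Lift 11: 570623341476. −1: 570623341475.

2·11^11 + 2·11^2 + 11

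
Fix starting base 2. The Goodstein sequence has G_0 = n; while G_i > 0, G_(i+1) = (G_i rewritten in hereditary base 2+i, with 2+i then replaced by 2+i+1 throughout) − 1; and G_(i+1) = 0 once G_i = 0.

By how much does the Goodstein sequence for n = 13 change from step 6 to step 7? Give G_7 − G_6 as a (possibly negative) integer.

3352567376

base 2: 13 = 2^(2 + 1) + 2^2 + 1; at 3: 3^(3 + 1) + 3^3 + 1 = 109; next = 108
base 3: 108 = 3^(3 + 1) + 3^3; at 4: 4^(4 + 1) + 4^4 = 1280; next = 1279
base 4: 1279 = 4^(4 + 1) + 3·4^3 + 3·4^2 + 3·4 + 3; at 5: 5^(5 + 1) + 3·5^3 + 3·5^2 + 3·5 + 3 = 16093; next = 16092
base 5: 16092 = 5^(5 + 1) + 3·5^3 + 3·5^2 + 3·5 + 2; at 6: 6^(6 + 1) + 3·6^3 + 3·6^2 + 3·6 + 2 = 280712; next = 280711
base 6: 280711 = 6^(6 + 1) + 3·6^3 + 3·6^2 + 3·6 + 1; at 7: 7^(7 + 1) + 3·7^3 + 3·7^2 + 3·7 + 1 = 5765999; next = 5765998
base 7: 5765998 = 7^(7 + 1) + 3·7^3 + 3·7^2 + 3·7; at 8: 8^(8 + 1) + 3·8^3 + 3·8^2 + 3·8 = 134219480; next = 134219479
base 8: 134219479 = 8^(8 + 1) + 3·8^3 + 3·8^2 + 2·8 + 7; at 9: 9^(9 + 1) + 3·9^3 + 3·9^2 + 2·9 + 7 = 3486786856; next = 3486786855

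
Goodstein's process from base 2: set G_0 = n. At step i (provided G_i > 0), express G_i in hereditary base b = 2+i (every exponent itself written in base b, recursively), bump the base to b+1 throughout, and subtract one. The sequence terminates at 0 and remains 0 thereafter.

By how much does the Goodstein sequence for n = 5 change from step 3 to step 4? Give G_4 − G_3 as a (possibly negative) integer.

308

G_0=5  [base 2] 2^2 + 1  →[2↦3]→  3^3 + 1 = 28  −1 ⇒ G_1=27
G_1=27  [base 3] 3^3  →[3↦4]→  4^4 = 256  −1 ⇒ G_2=255
G_2=255  [base 4] 3·4^3 + 3·4^2 + 3·4 + 3  →[4↦5]→  3·5^3 + 3·5^2 + 3·5 + 3 = 468  −1 ⇒ G_3=467
G_3=467  [base 5] 3·5^3 + 3·5^2 + 3·5 + 2  →[5↦6]→  3·6^3 + 3·6^2 + 3·6 + 2 = 776  −1 ⇒ G_4=775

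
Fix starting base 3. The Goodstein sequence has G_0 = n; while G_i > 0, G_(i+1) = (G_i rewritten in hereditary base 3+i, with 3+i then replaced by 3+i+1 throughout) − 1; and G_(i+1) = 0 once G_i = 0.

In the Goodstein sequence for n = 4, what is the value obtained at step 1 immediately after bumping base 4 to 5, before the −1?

5

G_0 = 4. HB_3(4) = 3 + 1. Bump = 5. G_1 = 4.
G_1 = 4. HB_4(4) = 4. Bump = 5. G_2 = 4.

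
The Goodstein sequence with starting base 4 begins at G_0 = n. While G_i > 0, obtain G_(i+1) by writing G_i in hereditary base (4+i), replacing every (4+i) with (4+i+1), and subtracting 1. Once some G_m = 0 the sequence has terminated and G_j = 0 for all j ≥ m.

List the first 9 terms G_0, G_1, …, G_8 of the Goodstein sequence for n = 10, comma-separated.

10, 11, 12, 13, 13, 13, 13, 13, 13

base 4: 10 = 2·4 + 2; at 5: 2·5 + 2 = 12; next = 11
base 5: 11 = 2·5 + 1; at 6: 2·6 + 1 = 13; next = 12
base 6: 12 = 2·6; at 7: 2·7 = 14; next = 13
base 7: 13 = 7 + 6; at 8: 8 + 6 = 14; next = 13
base 8: 13 = 8 + 5; at 9: 9 + 5 = 14; next = 13
base 9: 13 = 9 + 4; at 10: 10 + 4 = 14; next = 13
base 10: 13 = 10 + 3; at 11: 11 + 3 = 14; next = 13
base 11: 13 = 11 + 2; at 12: 12 + 2 = 14; next = 13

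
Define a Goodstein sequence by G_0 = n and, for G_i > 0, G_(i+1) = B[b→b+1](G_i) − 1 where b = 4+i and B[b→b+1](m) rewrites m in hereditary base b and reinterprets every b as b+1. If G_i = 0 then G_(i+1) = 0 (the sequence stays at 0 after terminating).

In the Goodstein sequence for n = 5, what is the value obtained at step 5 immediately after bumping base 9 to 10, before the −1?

2

5 —HB4→ 4 + 1 —bump→ 5 + 1 = 6 —(−1)→ 5
5 —HB5→ 5 —bump→ 6 = 6 —(−1)→ 5
5 —HB6→ 5 —bump→ 5 = 5 —(−1)→ 4
4 —HB7→ 4 —bump→ 4 = 4 —(−1)→ 3
3 —HB8→ 3 —bump→ 3 = 3 —(−1)→ 2
2 —HB9→ 2 —bump→ 2 = 2 —(−1)→ 1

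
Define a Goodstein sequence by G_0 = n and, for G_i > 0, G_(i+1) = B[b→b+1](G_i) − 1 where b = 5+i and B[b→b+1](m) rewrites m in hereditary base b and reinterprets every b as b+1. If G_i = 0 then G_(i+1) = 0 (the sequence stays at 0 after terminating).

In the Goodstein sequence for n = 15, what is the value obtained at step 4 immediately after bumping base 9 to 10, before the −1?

base 5: 15 = 3·5; at 6: 3·6 = 18; next = 17
base 6: 17 = 2·6 + 5; at 7: 2·7 + 5 = 19; next = 18
base 7: 18 = 2·7 + 4; at 8: 2·8 + 4 = 20; next = 19
base 8: 19 = 2·8 + 3; at 9: 2·9 + 3 = 21; next = 20
base 9: 20 = 2·9 + 2; at 10: 2·10 + 2 = 22; next = 21

22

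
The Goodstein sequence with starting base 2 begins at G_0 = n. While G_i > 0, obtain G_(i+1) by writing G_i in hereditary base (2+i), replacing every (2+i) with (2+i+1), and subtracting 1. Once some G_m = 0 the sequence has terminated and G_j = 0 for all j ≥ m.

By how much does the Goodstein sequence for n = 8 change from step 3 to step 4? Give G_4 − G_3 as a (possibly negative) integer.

87085

G_0 = 8. HB_2(8) = 2^(2 + 1). Bump = 81. G_1 = 80.
G_1 = 80. HB_3(80) = 2·3^3 + 2·3^2 + 2·3 + 2. Bump = 554. G_2 = 553.
G_2 = 553. HB_4(553) = 2·4^4 + 2·4^2 + 2·4 + 1. Bump = 6311. G_3 = 6310.
G_3 = 6310. HB_5(6310) = 2·5^5 + 2·5^2 + 2·5. Bump = 93396. G_4 = 93395.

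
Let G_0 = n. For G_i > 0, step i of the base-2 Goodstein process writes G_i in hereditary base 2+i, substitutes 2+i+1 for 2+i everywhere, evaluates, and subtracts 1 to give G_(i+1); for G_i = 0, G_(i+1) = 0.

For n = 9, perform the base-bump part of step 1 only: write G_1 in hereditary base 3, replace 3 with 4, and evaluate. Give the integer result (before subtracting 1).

1024

9 —HB2→ 2^(2 + 1) + 1 —bump→ 3^(3 + 1) + 1 = 82 —(−1)→ 81
81 —HB3→ 3^(3 + 1) —bump→ 4^(4 + 1) = 1024 —(−1)→ 1023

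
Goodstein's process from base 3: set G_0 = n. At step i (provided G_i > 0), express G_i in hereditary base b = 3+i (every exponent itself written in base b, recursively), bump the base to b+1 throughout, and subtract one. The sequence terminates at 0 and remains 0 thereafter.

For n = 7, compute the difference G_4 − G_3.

0

G_0 = 7. HB_3(7) = 2·3 + 1. Bump = 9. G_1 = 8.
G_1 = 8. HB_4(8) = 2·4. Bump = 10. G_2 = 9.
G_2 = 9. HB_5(9) = 5 + 4. Bump = 10. G_3 = 9.
G_3 = 9. HB_6(9) = 6 + 3. Bump = 10. G_4 = 9.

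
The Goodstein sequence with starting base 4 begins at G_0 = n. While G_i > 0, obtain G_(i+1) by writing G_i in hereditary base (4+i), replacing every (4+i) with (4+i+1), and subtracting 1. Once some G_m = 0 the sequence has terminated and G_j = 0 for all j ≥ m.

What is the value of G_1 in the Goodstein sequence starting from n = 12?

[0] 12 ≡ 3·4 (base 4). Lift 5: 15. −1: 14.
[1] 14 ≡ 2·5 + 4 (base 5). Lift 6: 16. −1: 15.

14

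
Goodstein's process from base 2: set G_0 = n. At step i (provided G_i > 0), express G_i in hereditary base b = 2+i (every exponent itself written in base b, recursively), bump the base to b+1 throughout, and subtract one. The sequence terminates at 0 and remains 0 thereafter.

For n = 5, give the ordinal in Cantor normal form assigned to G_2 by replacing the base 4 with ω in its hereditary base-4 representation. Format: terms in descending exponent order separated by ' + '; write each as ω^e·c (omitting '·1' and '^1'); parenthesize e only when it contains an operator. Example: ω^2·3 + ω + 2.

ω^3·3 + ω^2·3 + ω·3 + 3

step 0: 5 = 2^2 + 1; sub 3 for 2: 3^3 + 1; = 28; G_1 = 28−1 = 27
step 1: 27 = 3^3; sub 4 for 3: 4^4; = 256; G_2 = 256−1 = 255
step 2: 255 = 3·4^3 + 3·4^2 + 3·4 + 3; sub 5 for 4: 3·5^3 + 3·5^2 + 3·5 + 3; = 468; G_3 = 468−1 = 467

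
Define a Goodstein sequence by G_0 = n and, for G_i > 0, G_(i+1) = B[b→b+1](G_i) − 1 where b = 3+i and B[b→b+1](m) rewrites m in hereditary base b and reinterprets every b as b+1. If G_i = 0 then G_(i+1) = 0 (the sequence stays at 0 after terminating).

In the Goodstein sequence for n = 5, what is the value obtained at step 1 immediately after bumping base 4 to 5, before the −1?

5 —HB3→ 3 + 2 —bump→ 4 + 2 = 6 —(−1)→ 5
5 —HB4→ 4 + 1 —bump→ 5 + 1 = 6 —(−1)→ 5

6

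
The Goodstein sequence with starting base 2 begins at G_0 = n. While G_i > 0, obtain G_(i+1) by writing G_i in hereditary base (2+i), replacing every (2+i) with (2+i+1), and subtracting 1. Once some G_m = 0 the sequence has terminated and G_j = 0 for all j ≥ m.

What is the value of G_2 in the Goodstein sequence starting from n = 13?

base 2: 13 = 2^(2 + 1) + 2^2 + 1; at 3: 3^(3 + 1) + 3^3 + 1 = 109; next = 108
base 3: 108 = 3^(3 + 1) + 3^3; at 4: 4^(4 + 1) + 4^4 = 1280; next = 1279
base 4: 1279 = 4^(4 + 1) + 3·4^3 + 3·4^2 + 3·4 + 3; at 5: 5^(5 + 1) + 3·5^3 + 3·5^2 + 3·5 + 3 = 16093; next = 16092

1279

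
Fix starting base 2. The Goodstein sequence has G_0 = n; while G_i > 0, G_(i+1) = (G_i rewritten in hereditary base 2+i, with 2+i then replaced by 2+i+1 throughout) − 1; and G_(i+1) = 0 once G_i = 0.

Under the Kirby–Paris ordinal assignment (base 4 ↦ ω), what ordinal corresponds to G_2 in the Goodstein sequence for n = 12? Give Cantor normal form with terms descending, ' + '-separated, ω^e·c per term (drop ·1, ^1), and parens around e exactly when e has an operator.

G_0 = 12. HB_2(12) = 2^(2 + 1) + 2^2. Bump = 108. G_1 = 107.
G_1 = 107. HB_3(107) = 3^(3 + 1) + 2·3^2 + 2·3 + 2. Bump = 1066. G_2 = 1065.
G_2 = 1065. HB_4(1065) = 4^(4 + 1) + 2·4^2 + 2·4 + 1. Bump = 15686. G_3 = 15685.

ω^(ω + 1) + ω^2·2 + ω·2 + 1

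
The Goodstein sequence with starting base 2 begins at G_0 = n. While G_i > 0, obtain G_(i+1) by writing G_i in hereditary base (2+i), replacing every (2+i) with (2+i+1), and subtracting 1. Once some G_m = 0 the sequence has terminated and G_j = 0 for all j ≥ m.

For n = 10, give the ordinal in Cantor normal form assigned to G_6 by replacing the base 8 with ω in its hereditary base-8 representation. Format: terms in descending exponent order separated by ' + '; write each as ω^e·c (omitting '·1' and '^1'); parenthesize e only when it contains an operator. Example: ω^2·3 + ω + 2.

G_0=10  [base 2] 2^(2 + 1) + 2  →[2↦3]→  3^(3 + 1) + 3 = 84  −1 ⇒ G_1=83
G_1=83  [base 3] 3^(3 + 1) + 2  →[3↦4]→  4^(4 + 1) + 2 = 1026  −1 ⇒ G_2=1025
G_2=1025  [base 4] 4^(4 + 1) + 1  →[4↦5]→  5^(5 + 1) + 1 = 15626  −1 ⇒ G_3=15625
G_3=15625  [base 5] 5^(5 + 1)  →[5↦6]→  6^(6 + 1) = 279936  −1 ⇒ G_4=279935
G_4=279935  [base 6] 5·6^6 + 5·6^5 + 5·6^4 + 5·6^3 + 5·6^2 + 5·6 + 5  →[6↦7]→  5·7^7 + 5·7^5 + 5·7^4 + 5·7^3 + 5·7^2 + 5·7 + 5 = 4215755  −1 ⇒ G_5=4215754
G_5=4215754  [base 7] 5·7^7 + 5·7^5 + 5·7^4 + 5·7^3 + 5·7^2 + 5·7 + 4  →[7↦8]→  5·8^8 + 5·8^5 + 5·8^4 + 5·8^3 + 5·8^2 + 5·8 + 4 = 84073324  −1 ⇒ G_6=84073323
G_6=84073323  [base 8] 5·8^8 + 5·8^5 + 5·8^4 + 5·8^3 + 5·8^2 + 5·8 + 3  →[8↦9]→  5·9^9 + 5·9^5 + 5·9^4 + 5·9^3 + 5·9^2 + 5·9 + 3 = 1937434593  −1 ⇒ G_7=1937434592

ω^ω·5 + ω^5·5 + ω^4·5 + ω^3·5 + ω^2·5 + ω·5 + 3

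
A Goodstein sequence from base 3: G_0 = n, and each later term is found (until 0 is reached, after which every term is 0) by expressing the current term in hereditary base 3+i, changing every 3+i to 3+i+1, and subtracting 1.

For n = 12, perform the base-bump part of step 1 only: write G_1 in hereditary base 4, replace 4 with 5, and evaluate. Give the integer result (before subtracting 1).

[0] 12 ≡ 3^2 + 3 (base 3). Lift 4: 20. −1: 19.
[1] 19 ≡ 4^2 + 3 (base 4). Lift 5: 28. −1: 27.

28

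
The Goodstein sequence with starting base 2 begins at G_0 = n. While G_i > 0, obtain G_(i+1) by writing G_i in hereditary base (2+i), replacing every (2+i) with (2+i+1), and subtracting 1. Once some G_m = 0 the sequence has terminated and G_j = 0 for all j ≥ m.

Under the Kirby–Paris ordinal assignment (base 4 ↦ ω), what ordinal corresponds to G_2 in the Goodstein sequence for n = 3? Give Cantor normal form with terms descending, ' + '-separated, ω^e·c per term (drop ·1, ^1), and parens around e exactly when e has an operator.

3

[0] 3 ≡ 2 + 1 (base 2). Lift 3: 4. −1: 3.
[1] 3 ≡ 3 (base 3). Lift 4: 4. −1: 3.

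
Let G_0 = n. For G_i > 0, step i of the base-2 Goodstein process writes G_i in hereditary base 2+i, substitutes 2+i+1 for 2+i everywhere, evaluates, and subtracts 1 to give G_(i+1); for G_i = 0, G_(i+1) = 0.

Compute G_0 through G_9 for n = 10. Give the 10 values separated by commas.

10, 83, 1025, 15625, 279935, 4215754, 84073323, 1937434592, 50000555551, 1426559238830

[0] 10 ≡ 2^(2 + 1) + 2 (base 2). Lift 3: 84. −1: 83.
[1] 83 ≡ 3^(3 + 1) + 2 (base 3). Lift 4: 1026. −1: 1025.
[2] 1025 ≡ 4^(4 + 1) + 1 (base 4). Lift 5: 15626. −1: 15625.
[3] 15625 ≡ 5^(5 + 1) (base 5). Lift 6: 279936. −1: 279935.
[4] 279935 ≡ 5·6^6 + 5·6^5 + 5·6^4 + 5·6^3 + 5·6^2 + 5·6 + 5 (base 6). Lift 7: 4215755. −1: 4215754.
[5] 4215754 ≡ 5·7^7 + 5·7^5 + 5·7^4 + 5·7^3 + 5·7^2 + 5·7 + 4 (base 7). Lift 8: 84073324. −1: 84073323.
[6] 84073323 ≡ 5·8^8 + 5·8^5 + 5·8^4 + 5·8^3 + 5·8^2 + 5·8 + 3 (base 8). Lift 9: 1937434593. −1: 1937434592.
[7] 1937434592 ≡ 5·9^9 + 5·9^5 + 5·9^4 + 5·9^3 + 5·9^2 + 5·9 + 2 (base 9). Lift 10: 50000555552. −1: 50000555551.
[8] 50000555551 ≡ 5·10^10 + 5·10^5 + 5·10^4 + 5·10^3 + 5·10^2 + 5·10 + 1 (base 10). Lift 11: 1426559238831. −1: 1426559238830.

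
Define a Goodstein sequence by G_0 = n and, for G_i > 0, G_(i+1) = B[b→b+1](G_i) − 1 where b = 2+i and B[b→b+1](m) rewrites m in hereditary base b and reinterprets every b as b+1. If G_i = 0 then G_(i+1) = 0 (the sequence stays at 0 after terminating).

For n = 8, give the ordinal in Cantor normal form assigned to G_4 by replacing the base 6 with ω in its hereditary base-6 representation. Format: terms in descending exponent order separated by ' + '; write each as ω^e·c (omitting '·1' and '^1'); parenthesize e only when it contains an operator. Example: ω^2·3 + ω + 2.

ω^ω·2 + ω^2·2 + ω + 5

(0) 8|_2 = 2^(2 + 1) ↦ 3^(3 + 1)|_3 = 81 ⇒ 80
(1) 80|_3 = 2·3^3 + 2·3^2 + 2·3 + 2 ↦ 2·4^4 + 2·4^2 + 2·4 + 2|_4 = 554 ⇒ 553
(2) 553|_4 = 2·4^4 + 2·4^2 + 2·4 + 1 ↦ 2·5^5 + 2·5^2 + 2·5 + 1|_5 = 6311 ⇒ 6310
(3) 6310|_5 = 2·5^5 + 2·5^2 + 2·5 ↦ 2·6^6 + 2·6^2 + 2·6|_6 = 93396 ⇒ 93395
(4) 93395|_6 = 2·6^6 + 2·6^2 + 6 + 5 ↦ 2·7^7 + 2·7^2 + 7 + 5|_7 = 1647196 ⇒ 1647195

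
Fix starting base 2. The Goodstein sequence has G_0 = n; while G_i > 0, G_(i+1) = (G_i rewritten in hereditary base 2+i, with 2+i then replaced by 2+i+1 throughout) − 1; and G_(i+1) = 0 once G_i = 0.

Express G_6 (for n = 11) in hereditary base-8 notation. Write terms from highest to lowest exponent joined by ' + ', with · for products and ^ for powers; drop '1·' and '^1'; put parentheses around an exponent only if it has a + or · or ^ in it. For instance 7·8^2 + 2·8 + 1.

base 2: 11 = 2^(2 + 1) + 2 + 1; at 3: 3^(3 + 1) + 3 + 1 = 85; next = 84
base 3: 84 = 3^(3 + 1) + 3; at 4: 4^(4 + 1) + 4 = 1028; next = 1027
base 4: 1027 = 4^(4 + 1) + 3; at 5: 5^(5 + 1) + 3 = 15628; next = 15627
base 5: 15627 = 5^(5 + 1) + 2; at 6: 6^(6 + 1) + 2 = 279938; next = 279937
base 6: 279937 = 6^(6 + 1) + 1; at 7: 7^(7 + 1) + 1 = 5764802; next = 5764801
base 7: 5764801 = 7^(7 + 1); at 8: 8^(8 + 1) = 134217728; next = 134217727
base 8: 134217727 = 7·8^8 + 7·8^7 + 7·8^6 + 7·8^5 + 7·8^4 + 7·8^3 + 7·8^2 + 7·8 + 7; at 9: 7·9^9 + 7·9^7 + 7·9^6 + 7·9^5 + 7·9^4 + 7·9^3 + 7·9^2 + 7·9 + 7 = 2749609303; next = 2749609302

7·8^8 + 7·8^7 + 7·8^6 + 7·8^5 + 7·8^4 + 7·8^3 + 7·8^2 + 7·8 + 7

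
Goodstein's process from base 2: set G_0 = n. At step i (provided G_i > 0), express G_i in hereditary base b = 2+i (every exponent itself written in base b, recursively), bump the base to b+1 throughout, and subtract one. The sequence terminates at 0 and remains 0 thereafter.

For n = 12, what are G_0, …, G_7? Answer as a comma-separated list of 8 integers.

G_0=12  [base 2] 2^(2 + 1) + 2^2  →[2↦3]→  3^(3 + 1) + 3^3 = 108  −1 ⇒ G_1=107
G_1=107  [base 3] 3^(3 + 1) + 2·3^2 + 2·3 + 2  →[3↦4]→  4^(4 + 1) + 2·4^2 + 2·4 + 2 = 1066  −1 ⇒ G_2=1065
G_2=1065  [base 4] 4^(4 + 1) + 2·4^2 + 2·4 + 1  →[4↦5]→  5^(5 + 1) + 2·5^2 + 2·5 + 1 = 15686  −1 ⇒ G_3=15685
G_3=15685  [base 5] 5^(5 + 1) + 2·5^2 + 2·5  →[5↦6]→  6^(6 + 1) + 2·6^2 + 2·6 = 280020  −1 ⇒ G_4=280019
G_4=280019  [base 6] 6^(6 + 1) + 2·6^2 + 6 + 5  →[6↦7]→  7^(7 + 1) + 2·7^2 + 7 + 5 = 5764911  −1 ⇒ G_5=5764910
G_5=5764910  [base 7] 7^(7 + 1) + 2·7^2 + 7 + 4  →[7↦8]→  8^(8 + 1) + 2·8^2 + 8 + 4 = 134217868  −1 ⇒ G_6=134217867
G_6=134217867  [base 8] 8^(8 + 1) + 2·8^2 + 8 + 3  →[8↦9]→  9^(9 + 1) + 2·9^2 + 9 + 3 = 3486784575  −1 ⇒ G_7=3486784574

12, 107, 1065, 15685, 280019, 5764910, 134217867, 3486784574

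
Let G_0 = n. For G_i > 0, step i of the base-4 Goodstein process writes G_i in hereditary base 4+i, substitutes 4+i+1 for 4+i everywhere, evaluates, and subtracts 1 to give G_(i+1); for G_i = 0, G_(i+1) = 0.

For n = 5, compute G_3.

4

G_0=5  [base 4] 4 + 1  →[4↦5]→  5 + 1 = 6  −1 ⇒ G_1=5
G_1=5  [base 5] 5  →[5↦6]→  6 = 6  −1 ⇒ G_2=5
G_2=5  [base 6] 5  →[6↦7]→  5 = 5  −1 ⇒ G_3=4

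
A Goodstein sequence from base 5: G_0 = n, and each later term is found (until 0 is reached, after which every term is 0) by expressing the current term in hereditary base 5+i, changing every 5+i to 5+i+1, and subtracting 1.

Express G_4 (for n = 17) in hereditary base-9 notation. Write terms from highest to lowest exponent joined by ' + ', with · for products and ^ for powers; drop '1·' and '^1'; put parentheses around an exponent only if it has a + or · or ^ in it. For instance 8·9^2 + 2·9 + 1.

base 5: 17 = 3·5 + 2; at 6: 3·6 + 2 = 20; next = 19
base 6: 19 = 3·6 + 1; at 7: 3·7 + 1 = 22; next = 21
base 7: 21 = 3·7; at 8: 3·8 = 24; next = 23
base 8: 23 = 2·8 + 7; at 9: 2·9 + 7 = 25; next = 24
base 9: 24 = 2·9 + 6; at 10: 2·10 + 6 = 26; next = 25

2·9 + 6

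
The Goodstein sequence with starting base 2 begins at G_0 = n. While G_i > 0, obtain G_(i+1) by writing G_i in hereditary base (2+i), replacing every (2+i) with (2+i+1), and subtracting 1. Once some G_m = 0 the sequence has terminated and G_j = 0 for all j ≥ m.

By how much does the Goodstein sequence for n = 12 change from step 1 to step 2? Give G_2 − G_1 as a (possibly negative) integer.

958

G_0 = 12. HB_2(12) = 2^(2 + 1) + 2^2. Bump = 108. G_1 = 107.
G_1 = 107. HB_3(107) = 3^(3 + 1) + 2·3^2 + 2·3 + 2. Bump = 1066. G_2 = 1065.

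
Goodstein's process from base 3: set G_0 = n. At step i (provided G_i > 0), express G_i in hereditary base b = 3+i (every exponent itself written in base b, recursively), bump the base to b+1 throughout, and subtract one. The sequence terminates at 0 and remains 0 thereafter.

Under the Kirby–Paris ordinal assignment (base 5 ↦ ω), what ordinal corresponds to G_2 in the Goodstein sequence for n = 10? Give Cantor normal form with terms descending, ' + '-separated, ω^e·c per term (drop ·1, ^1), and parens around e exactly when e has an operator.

step 0: 10 = 3^2 + 1; sub 4 for 3: 4^2 + 1; = 17; G_1 = 17−1 = 16
step 1: 16 = 4^2; sub 5 for 4: 5^2; = 25; G_2 = 25−1 = 24

ω·4 + 4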